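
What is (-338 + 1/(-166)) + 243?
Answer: -15771/166 ≈ -95.006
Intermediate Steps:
(-338 + 1/(-166)) + 243 = (-338 - 1/166) + 243 = -56109/166 + 243 = -15771/166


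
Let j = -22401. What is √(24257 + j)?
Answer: 8*√29 ≈ 43.081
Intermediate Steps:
√(24257 + j) = √(24257 - 22401) = √1856 = 8*√29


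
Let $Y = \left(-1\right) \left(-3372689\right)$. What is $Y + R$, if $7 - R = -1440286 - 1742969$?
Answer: $6555951$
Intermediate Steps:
$Y = 3372689$
$R = 3183262$ ($R = 7 - \left(-1440286 - 1742969\right) = 7 - -3183255 = 7 + 3183255 = 3183262$)
$Y + R = 3372689 + 3183262 = 6555951$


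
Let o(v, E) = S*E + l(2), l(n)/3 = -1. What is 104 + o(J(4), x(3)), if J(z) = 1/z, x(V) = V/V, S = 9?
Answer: 110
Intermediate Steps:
l(n) = -3 (l(n) = 3*(-1) = -3)
x(V) = 1
J(z) = 1/z
o(v, E) = -3 + 9*E (o(v, E) = 9*E - 3 = -3 + 9*E)
104 + o(J(4), x(3)) = 104 + (-3 + 9*1) = 104 + (-3 + 9) = 104 + 6 = 110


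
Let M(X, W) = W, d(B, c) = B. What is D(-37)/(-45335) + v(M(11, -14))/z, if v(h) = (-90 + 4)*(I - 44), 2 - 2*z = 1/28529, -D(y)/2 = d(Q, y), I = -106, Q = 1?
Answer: 11122915087038/862226365 ≈ 12900.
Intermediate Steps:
D(y) = -2 (D(y) = -2*1 = -2)
z = 57057/57058 (z = 1 - 1/2/28529 = 1 - 1/2*1/28529 = 1 - 1/57058 = 57057/57058 ≈ 0.99998)
v(h) = 12900 (v(h) = (-90 + 4)*(-106 - 44) = -86*(-150) = 12900)
D(-37)/(-45335) + v(M(11, -14))/z = -2/(-45335) + 12900/(57057/57058) = -2*(-1/45335) + 12900*(57058/57057) = 2/45335 + 245349400/19019 = 11122915087038/862226365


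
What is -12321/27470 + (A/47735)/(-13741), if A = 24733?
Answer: -1616470297069/3603660932690 ≈ -0.44856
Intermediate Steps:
-12321/27470 + (A/47735)/(-13741) = -12321/27470 + (24733/47735)/(-13741) = -12321*1/27470 + (24733*(1/47735))*(-1/13741) = -12321/27470 + (24733/47735)*(-1/13741) = -12321/27470 - 24733/655926635 = -1616470297069/3603660932690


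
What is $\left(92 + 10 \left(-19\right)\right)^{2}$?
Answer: $9604$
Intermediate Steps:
$\left(92 + 10 \left(-19\right)\right)^{2} = \left(92 - 190\right)^{2} = \left(-98\right)^{2} = 9604$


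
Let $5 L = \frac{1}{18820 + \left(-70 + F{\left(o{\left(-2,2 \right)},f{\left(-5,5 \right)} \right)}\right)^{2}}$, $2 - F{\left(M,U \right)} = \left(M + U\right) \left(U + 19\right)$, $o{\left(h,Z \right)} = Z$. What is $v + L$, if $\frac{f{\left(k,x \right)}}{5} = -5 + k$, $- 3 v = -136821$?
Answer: $\frac{556395366461}{12199780} \approx 45607.0$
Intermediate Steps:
$v = 45607$ ($v = \left(- \frac{1}{3}\right) \left(-136821\right) = 45607$)
$f{\left(k,x \right)} = -25 + 5 k$ ($f{\left(k,x \right)} = 5 \left(-5 + k\right) = -25 + 5 k$)
$F{\left(M,U \right)} = 2 - \left(19 + U\right) \left(M + U\right)$ ($F{\left(M,U \right)} = 2 - \left(M + U\right) \left(U + 19\right) = 2 - \left(M + U\right) \left(19 + U\right) = 2 - \left(19 + U\right) \left(M + U\right)$)
$L = \frac{1}{12199780}$ ($L = \frac{1}{5 \left(18820 + \left(-70 - \left(36 + \left(-25 + 5 \left(-5\right)\right)^{2} + 21 \left(-25 + 5 \left(-5\right)\right)\right)\right)^{2}\right)} = \frac{1}{5 \left(18820 + \left(-70 - \left(36 + \left(-25 - 25\right)^{2} + 21 \left(-25 - 25\right)\right)\right)^{2}\right)} = \frac{1}{5 \left(18820 + \left(-70 - \left(1586 - 100\right)\right)^{2}\right)} = \frac{1}{5 \left(18820 + \left(-70 + \left(2 - 2500 - 38 + 950 + 100\right)\right)^{2}\right)} = \frac{1}{5 \left(18820 + \left(-70 - 1486\right)^{2}\right)} = \frac{1}{5 \left(18820 + \left(-1556\right)^{2}\right)} = \frac{1}{5 \left(18820 + 2421136\right)} = \frac{1}{5 \cdot 2439956} = \frac{1}{5} \cdot \frac{1}{2439956} = \frac{1}{12199780} \approx 8.1969 \cdot 10^{-8}$)
$v + L = 45607 + \frac{1}{12199780} = \frac{556395366461}{12199780}$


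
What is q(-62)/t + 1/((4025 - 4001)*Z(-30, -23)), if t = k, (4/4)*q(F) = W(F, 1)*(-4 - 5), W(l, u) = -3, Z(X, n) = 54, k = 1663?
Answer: 36655/2155248 ≈ 0.017007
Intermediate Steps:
q(F) = 27 (q(F) = -3*(-4 - 5) = -3*(-9) = 27)
t = 1663
q(-62)/t + 1/((4025 - 4001)*Z(-30, -23)) = 27/1663 + 1/((4025 - 4001)*54) = 27*(1/1663) + (1/54)/24 = 27/1663 + (1/24)*(1/54) = 27/1663 + 1/1296 = 36655/2155248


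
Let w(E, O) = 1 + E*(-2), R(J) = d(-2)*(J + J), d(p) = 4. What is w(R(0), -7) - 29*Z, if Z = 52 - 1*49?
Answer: -86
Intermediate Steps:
Z = 3 (Z = 52 - 49 = 3)
R(J) = 8*J (R(J) = 4*(J + J) = 4*(2*J) = 8*J)
w(E, O) = 1 - 2*E
w(R(0), -7) - 29*Z = (1 - 16*0) - 29*3 = (1 - 2*0) - 87 = (1 + 0) - 87 = 1 - 87 = -86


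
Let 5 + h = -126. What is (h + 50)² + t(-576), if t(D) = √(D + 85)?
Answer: 6561 + I*√491 ≈ 6561.0 + 22.159*I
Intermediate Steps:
h = -131 (h = -5 - 126 = -131)
t(D) = √(85 + D)
(h + 50)² + t(-576) = (-131 + 50)² + √(85 - 576) = (-81)² + √(-491) = 6561 + I*√491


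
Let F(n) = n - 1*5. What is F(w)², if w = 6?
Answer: 1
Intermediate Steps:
F(n) = -5 + n (F(n) = n - 5 = -5 + n)
F(w)² = (-5 + 6)² = 1² = 1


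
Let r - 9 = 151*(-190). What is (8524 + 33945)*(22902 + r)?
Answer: -245428351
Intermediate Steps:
r = -28681 (r = 9 + 151*(-190) = 9 - 28690 = -28681)
(8524 + 33945)*(22902 + r) = (8524 + 33945)*(22902 - 28681) = 42469*(-5779) = -245428351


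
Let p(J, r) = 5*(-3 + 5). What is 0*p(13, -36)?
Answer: 0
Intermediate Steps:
p(J, r) = 10 (p(J, r) = 5*2 = 10)
0*p(13, -36) = 0*10 = 0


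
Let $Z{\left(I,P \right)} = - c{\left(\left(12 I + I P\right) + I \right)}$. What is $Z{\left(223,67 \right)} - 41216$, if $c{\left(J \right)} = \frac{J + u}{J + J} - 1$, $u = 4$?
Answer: $- \frac{367642261}{8920} \approx -41216.0$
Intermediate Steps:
$c{\left(J \right)} = -1 + \frac{4 + J}{2 J}$ ($c{\left(J \right)} = \frac{J + 4}{J + J} - 1 = \frac{4 + J}{2 J} - 1 = -1 + \frac{4 + J}{2 J}$)
$Z{\left(I,P \right)} = - \frac{4 - 13 I - I P}{2 \left(13 I + I P\right)}$ ($Z{\left(I,P \right)} = - \frac{4 - \left(\left(12 I + I P\right) + I\right)}{2 \left(\left(12 I + I P\right) + I\right)} = - \frac{4 - \left(13 I + I P\right)}{2 \left(13 I + I P\right)} = - \frac{4 - 13 I - I P}{2 \left(13 I + I P\right)}$)
$Z{\left(223,67 \right)} - 41216 = \frac{-4 + 223 \left(13 + 67\right)}{2 \cdot 223 \left(13 + 67\right)} - 41216 = \frac{1}{2} \cdot \frac{1}{223} \cdot \frac{1}{80} \left(-4 + 223 \cdot 80\right) - 41216 = \frac{1}{2} \cdot \frac{1}{223} \cdot \frac{1}{80} \left(-4 + 17840\right) - 41216 = \frac{1}{2} \cdot \frac{1}{223} \cdot \frac{1}{80} \cdot 17836 - 41216 = \frac{4459}{8920} - 41216 = - \frac{367642261}{8920}$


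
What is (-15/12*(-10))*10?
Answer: 125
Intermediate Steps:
(-15/12*(-10))*10 = (-15*1/12*(-10))*10 = -5/4*(-10)*10 = (25/2)*10 = 125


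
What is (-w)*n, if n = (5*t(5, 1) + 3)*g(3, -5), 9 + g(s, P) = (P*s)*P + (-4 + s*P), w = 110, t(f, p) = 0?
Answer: -15510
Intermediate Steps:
g(s, P) = -13 + P*s + s*P**2 (g(s, P) = -9 + ((P*s)*P + (-4 + s*P)) = -9 + (s*P**2 + (-4 + P*s)) = -9 + (-4 + P*s + s*P**2) = -13 + P*s + s*P**2)
n = 141 (n = (5*0 + 3)*(-13 - 5*3 + 3*(-5)**2) = (0 + 3)*(-13 - 15 + 3*25) = 3*(-13 - 15 + 75) = 3*47 = 141)
(-w)*n = -1*110*141 = -110*141 = -15510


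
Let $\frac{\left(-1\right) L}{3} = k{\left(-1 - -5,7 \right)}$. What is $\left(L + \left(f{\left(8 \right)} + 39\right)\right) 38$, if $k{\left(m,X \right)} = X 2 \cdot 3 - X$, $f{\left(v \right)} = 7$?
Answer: $-2242$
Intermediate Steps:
$k{\left(m,X \right)} = 5 X$ ($k{\left(m,X \right)} = 2 X 3 - X = 6 X - X = 5 X$)
$L = -105$ ($L = - 3 \cdot 5 \cdot 7 = \left(-3\right) 35 = -105$)
$\left(L + \left(f{\left(8 \right)} + 39\right)\right) 38 = \left(-105 + \left(7 + 39\right)\right) 38 = \left(-105 + 46\right) 38 = \left(-59\right) 38 = -2242$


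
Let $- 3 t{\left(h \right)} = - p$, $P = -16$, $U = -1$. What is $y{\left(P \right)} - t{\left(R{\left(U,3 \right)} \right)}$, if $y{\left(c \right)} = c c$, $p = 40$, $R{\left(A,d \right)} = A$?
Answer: $\frac{728}{3} \approx 242.67$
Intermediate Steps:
$t{\left(h \right)} = \frac{40}{3}$ ($t{\left(h \right)} = - \frac{\left(-1\right) 40}{3} = \left(- \frac{1}{3}\right) \left(-40\right) = \frac{40}{3}$)
$y{\left(c \right)} = c^{2}$
$y{\left(P \right)} - t{\left(R{\left(U,3 \right)} \right)} = \left(-16\right)^{2} - \frac{40}{3} = 256 - \frac{40}{3} = \frac{728}{3}$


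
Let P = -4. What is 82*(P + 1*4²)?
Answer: 984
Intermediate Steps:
82*(P + 1*4²) = 82*(-4 + 1*4²) = 82*(-4 + 1*16) = 82*(-4 + 16) = 82*12 = 984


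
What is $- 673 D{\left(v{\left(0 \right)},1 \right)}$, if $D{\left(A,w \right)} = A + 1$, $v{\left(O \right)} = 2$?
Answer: $-2019$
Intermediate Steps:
$D{\left(A,w \right)} = 1 + A$
$- 673 D{\left(v{\left(0 \right)},1 \right)} = - 673 \left(1 + 2\right) = \left(-673\right) 3 = -2019$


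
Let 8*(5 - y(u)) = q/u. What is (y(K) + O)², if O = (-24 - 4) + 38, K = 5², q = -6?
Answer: 2259009/10000 ≈ 225.90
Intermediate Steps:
K = 25
O = 10 (O = -28 + 38 = 10)
y(u) = 5 + 3/(4*u) (y(u) = 5 - (-3)/(4*u) = 5 + 3/(4*u))
(y(K) + O)² = ((5 + (¾)/25) + 10)² = ((5 + (¾)*(1/25)) + 10)² = ((5 + 3/100) + 10)² = (503/100 + 10)² = (1503/100)² = 2259009/10000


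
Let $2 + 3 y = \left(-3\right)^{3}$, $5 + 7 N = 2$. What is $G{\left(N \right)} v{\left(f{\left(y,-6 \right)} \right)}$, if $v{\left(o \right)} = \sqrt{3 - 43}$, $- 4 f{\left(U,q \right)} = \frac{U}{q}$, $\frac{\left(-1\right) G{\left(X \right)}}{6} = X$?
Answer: $\frac{36 i \sqrt{10}}{7} \approx 16.263 i$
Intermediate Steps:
$N = - \frac{3}{7}$ ($N = - \frac{5}{7} + \frac{1}{7} \cdot 2 = - \frac{5}{7} + \frac{2}{7} = - \frac{3}{7} \approx -0.42857$)
$G{\left(X \right)} = - 6 X$
$y = - \frac{29}{3}$ ($y = - \frac{2}{3} + \frac{\left(-3\right)^{3}}{3} = - \frac{2}{3} + \frac{1}{3} \left(-27\right) = - \frac{2}{3} - 9 = - \frac{29}{3} \approx -9.6667$)
$f{\left(U,q \right)} = - \frac{U}{4 q}$ ($f{\left(U,q \right)} = - \frac{U \frac{1}{q}}{4} = - \frac{U}{4 q}$)
$v{\left(o \right)} = 2 i \sqrt{10}$ ($v{\left(o \right)} = \sqrt{-40} = 2 i \sqrt{10}$)
$G{\left(N \right)} v{\left(f{\left(y,-6 \right)} \right)} = \left(-6\right) \left(- \frac{3}{7}\right) 2 i \sqrt{10} = \frac{18 \cdot 2 i \sqrt{10}}{7} = \frac{36 i \sqrt{10}}{7}$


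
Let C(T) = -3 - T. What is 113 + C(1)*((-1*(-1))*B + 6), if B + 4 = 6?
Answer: 81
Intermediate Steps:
B = 2 (B = -4 + 6 = 2)
113 + C(1)*((-1*(-1))*B + 6) = 113 + (-3 - 1*1)*(-1*(-1)*2 + 6) = 113 + (-3 - 1)*(1*2 + 6) = 113 - 4*(2 + 6) = 113 - 4*8 = 113 - 32 = 81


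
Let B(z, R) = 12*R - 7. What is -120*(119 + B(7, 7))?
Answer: -23520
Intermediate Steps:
B(z, R) = -7 + 12*R
-120*(119 + B(7, 7)) = -120*(119 + (-7 + 12*7)) = -120*(119 + (-7 + 84)) = -120*(119 + 77) = -120*196 = -23520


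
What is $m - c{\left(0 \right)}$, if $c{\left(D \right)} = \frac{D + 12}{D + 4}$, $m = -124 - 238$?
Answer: $-365$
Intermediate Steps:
$m = -362$ ($m = -124 - 238 = -362$)
$c{\left(D \right)} = \frac{12 + D}{4 + D}$
$m - c{\left(0 \right)} = -362 - \frac{12 + 0}{4 + 0} = -362 - \frac{1}{4} \cdot 12 = -362 - 3 = -365$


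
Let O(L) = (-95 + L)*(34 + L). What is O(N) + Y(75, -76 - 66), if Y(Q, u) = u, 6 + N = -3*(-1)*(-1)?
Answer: -2742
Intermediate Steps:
N = -9 (N = -6 - 3*(-1)*(-1) = -6 + 3*(-1) = -6 - 3 = -9)
O(N) + Y(75, -76 - 66) = (-3230 + (-9)² - 61*(-9)) + (-76 - 66) = (-3230 + 81 + 549) - 142 = -2600 - 142 = -2742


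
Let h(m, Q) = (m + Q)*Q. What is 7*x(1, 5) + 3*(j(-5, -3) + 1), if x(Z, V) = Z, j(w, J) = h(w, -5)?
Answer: 160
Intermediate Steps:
h(m, Q) = Q*(Q + m) (h(m, Q) = (Q + m)*Q = Q*(Q + m))
j(w, J) = 25 - 5*w (j(w, J) = -5*(-5 + w) = 25 - 5*w)
7*x(1, 5) + 3*(j(-5, -3) + 1) = 7*1 + 3*((25 - 5*(-5)) + 1) = 7 + 3*((25 + 25) + 1) = 7 + 3*(50 + 1) = 7 + 3*51 = 7 + 153 = 160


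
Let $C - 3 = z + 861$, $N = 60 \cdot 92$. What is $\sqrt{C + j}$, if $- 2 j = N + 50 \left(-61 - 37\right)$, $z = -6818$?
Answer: $6 i \sqrt{174} \approx 79.145 i$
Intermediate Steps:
$N = 5520$
$C = -5954$ ($C = 3 + \left(-6818 + 861\right) = 3 - 5957 = -5954$)
$j = -310$ ($j = - \frac{5520 + 50 \left(-61 - 37\right)}{2} = - \frac{5520 + 50 \left(-98\right)}{2} = - \frac{5520 - 4900}{2} = \left(- \frac{1}{2}\right) 620 = -310$)
$\sqrt{C + j} = \sqrt{-5954 - 310} = \sqrt{-6264} = 6 i \sqrt{174}$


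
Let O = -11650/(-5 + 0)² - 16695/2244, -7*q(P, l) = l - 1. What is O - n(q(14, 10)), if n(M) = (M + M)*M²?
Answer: -120377035/256564 ≈ -469.19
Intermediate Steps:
q(P, l) = ⅐ - l/7 (q(P, l) = -(l - 1)/7 = -(-1 + l)/7 = ⅐ - l/7)
n(M) = 2*M³ (n(M) = (2*M)*M² = 2*M³)
O = -354133/748 (O = -11650/((-5)²) - 16695*1/2244 = -11650/25 - 5565/748 = -11650*1/25 - 5565/748 = -466 - 5565/748 = -354133/748 ≈ -473.44)
O - n(q(14, 10)) = -354133/748 - 2*(⅐ - ⅐*10)³ = -354133/748 - 2*(⅐ - 10/7)³ = -354133/748 - 2*(-9/7)³ = -354133/748 - 2*(-729)/343 = -354133/748 - 1*(-1458/343) = -354133/748 + 1458/343 = -120377035/256564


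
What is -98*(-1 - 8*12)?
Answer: 9506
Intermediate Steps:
-98*(-1 - 8*12) = -98*(-1 - 96) = -98*(-97) = 9506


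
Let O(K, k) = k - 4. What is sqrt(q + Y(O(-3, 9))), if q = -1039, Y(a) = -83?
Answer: I*sqrt(1122) ≈ 33.496*I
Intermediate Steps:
O(K, k) = -4 + k
sqrt(q + Y(O(-3, 9))) = sqrt(-1039 - 83) = sqrt(-1122) = I*sqrt(1122)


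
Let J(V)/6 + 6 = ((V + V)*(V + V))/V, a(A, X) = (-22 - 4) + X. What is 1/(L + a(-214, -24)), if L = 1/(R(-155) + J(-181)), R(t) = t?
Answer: -4535/226751 ≈ -0.020000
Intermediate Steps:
a(A, X) = -26 + X
J(V) = -36 + 24*V (J(V) = -36 + 6*(((V + V)*(V + V))/V) = -36 + 6*(((2*V)*(2*V))/V) = -36 + 6*((4*V²)/V) = -36 + 6*(4*V) = -36 + 24*V)
L = -1/4535 (L = 1/(-155 + (-36 + 24*(-181))) = 1/(-155 + (-36 - 4344)) = 1/(-155 - 4380) = 1/(-4535) = -1/4535 ≈ -0.00022051)
1/(L + a(-214, -24)) = 1/(-1/4535 + (-26 - 24)) = 1/(-1/4535 - 50) = 1/(-226751/4535) = -4535/226751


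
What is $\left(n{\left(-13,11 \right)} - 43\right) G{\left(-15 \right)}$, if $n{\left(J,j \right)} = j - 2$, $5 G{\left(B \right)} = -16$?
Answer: $\frac{544}{5} \approx 108.8$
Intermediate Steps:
$G{\left(B \right)} = - \frac{16}{5}$ ($G{\left(B \right)} = \frac{1}{5} \left(-16\right) = - \frac{16}{5}$)
$n{\left(J,j \right)} = -2 + j$
$\left(n{\left(-13,11 \right)} - 43\right) G{\left(-15 \right)} = \left(\left(-2 + 11\right) - 43\right) \left(- \frac{16}{5}\right) = \left(9 - 43\right) \left(- \frac{16}{5}\right) = \left(-34\right) \left(- \frac{16}{5}\right) = \frac{544}{5}$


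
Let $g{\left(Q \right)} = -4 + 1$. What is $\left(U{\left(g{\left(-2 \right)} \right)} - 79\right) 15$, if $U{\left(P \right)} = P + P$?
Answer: $-1275$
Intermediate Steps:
$g{\left(Q \right)} = -3$
$U{\left(P \right)} = 2 P$
$\left(U{\left(g{\left(-2 \right)} \right)} - 79\right) 15 = \left(2 \left(-3\right) - 79\right) 15 = \left(-6 - 79\right) 15 = \left(-85\right) 15 = -1275$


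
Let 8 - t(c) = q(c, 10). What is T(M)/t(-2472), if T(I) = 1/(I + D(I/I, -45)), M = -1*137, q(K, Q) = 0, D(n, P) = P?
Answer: -1/1456 ≈ -0.00068681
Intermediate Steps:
M = -137
t(c) = 8 (t(c) = 8 - 1*0 = 8 + 0 = 8)
T(I) = 1/(-45 + I) (T(I) = 1/(I - 45) = 1/(-45 + I))
T(M)/t(-2472) = 1/(-45 - 137*8) = (1/8)/(-182) = -1/182*1/8 = -1/1456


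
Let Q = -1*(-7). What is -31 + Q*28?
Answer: 165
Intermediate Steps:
Q = 7
-31 + Q*28 = -31 + 7*28 = -31 + 196 = 165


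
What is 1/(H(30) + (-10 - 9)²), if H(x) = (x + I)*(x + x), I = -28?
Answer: 1/481 ≈ 0.0020790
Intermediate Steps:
H(x) = 2*x*(-28 + x) (H(x) = (x - 28)*(x + x) = (-28 + x)*(2*x) = 2*x*(-28 + x))
1/(H(30) + (-10 - 9)²) = 1/(2*30*(-28 + 30) + (-10 - 9)²) = 1/(2*30*2 + (-19)²) = 1/(120 + 361) = 1/481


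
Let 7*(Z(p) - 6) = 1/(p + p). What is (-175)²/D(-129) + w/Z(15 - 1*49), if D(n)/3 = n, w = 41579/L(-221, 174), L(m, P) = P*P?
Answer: -73319549632/929208285 ≈ -78.905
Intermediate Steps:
L(m, P) = P²
w = 41579/30276 (w = 41579/(174²) = 41579/30276 ≈ 1.3733)
D(n) = 3*n
Z(p) = 6 + 1/(14*p) (Z(p) = 6 + 1/(7*(p + p)) = 6 + 1/(7*((2*p))) = 6 + (1/(2*p))/7 = 6 + 1/(14*p))
(-175)²/D(-129) + w/Z(15 - 1*49) = (-175)²/((3*(-129))) + 41579/(30276*(6 + 1/(14*(15 - 1*49)))) = 30625/(-387) + 41579/(30276*(6 + 1/(14*(15 - 49)))) = 30625*(-1/387) + 41579/(30276*(6 + (1/14)/(-34))) = -30625/387 + 41579/(30276*(6 + (1/14)*(-1/34))) = -30625/387 + 41579/(30276*(6 - 1/476)) = -30625/387 + 41579/(30276*(2855/476)) = -30625/387 + (41579/30276)*(476/2855) = -30625/387 + 4947901/21609495 = -73319549632/929208285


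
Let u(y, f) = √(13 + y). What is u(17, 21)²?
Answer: 30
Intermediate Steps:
u(17, 21)² = (√(13 + 17))² = (√30)² = 30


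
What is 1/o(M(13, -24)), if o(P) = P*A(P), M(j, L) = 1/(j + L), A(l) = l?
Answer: 121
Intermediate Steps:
M(j, L) = 1/(L + j)
o(P) = P**2 (o(P) = P*P = P**2)
1/o(M(13, -24)) = 1/((1/(-24 + 13))**2) = 1/((1/(-11))**2) = 1/((-1/11)**2) = 1/(1/121) = 121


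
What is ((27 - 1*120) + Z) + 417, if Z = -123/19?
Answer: 6033/19 ≈ 317.53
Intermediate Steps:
Z = -123/19 (Z = -123*1/19 = -123/19 ≈ -6.4737)
((27 - 1*120) + Z) + 417 = ((27 - 1*120) - 123/19) + 417 = ((27 - 120) - 123/19) + 417 = (-93 - 123/19) + 417 = -1890/19 + 417 = 6033/19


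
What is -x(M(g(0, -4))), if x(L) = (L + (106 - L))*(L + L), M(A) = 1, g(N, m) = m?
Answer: -212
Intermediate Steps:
x(L) = 212*L (x(L) = 106*(2*L) = 212*L)
-x(M(g(0, -4))) = -212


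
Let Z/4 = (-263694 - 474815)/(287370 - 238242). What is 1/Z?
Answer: -12282/738509 ≈ -0.016631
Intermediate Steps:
Z = -738509/12282 (Z = 4*((-263694 - 474815)/(287370 - 238242)) = 4*(-738509/49128) = -738509/12282 ≈ -60.129)
1/Z = 1/(-738509/12282) = -12282/738509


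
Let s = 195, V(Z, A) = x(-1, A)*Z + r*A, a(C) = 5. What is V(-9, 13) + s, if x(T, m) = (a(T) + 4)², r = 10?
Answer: -404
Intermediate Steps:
x(T, m) = 81 (x(T, m) = (5 + 4)² = 9² = 81)
V(Z, A) = 10*A + 81*Z (V(Z, A) = 81*Z + 10*A = 10*A + 81*Z)
V(-9, 13) + s = (10*13 + 81*(-9)) + 195 = (130 - 729) + 195 = -599 + 195 = -404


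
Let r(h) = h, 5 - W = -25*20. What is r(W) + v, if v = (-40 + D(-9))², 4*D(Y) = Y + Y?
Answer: 9941/4 ≈ 2485.3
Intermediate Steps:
W = 505 (W = 5 - (-25)*20 = 5 - 1*(-500) = 5 + 500 = 505)
D(Y) = Y/2 (D(Y) = (Y + Y)/4 = (2*Y)/4 = Y/2)
v = 7921/4 (v = (-40 + (½)*(-9))² = (-40 - 9/2)² = (-89/2)² = 7921/4 ≈ 1980.3)
r(W) + v = 505 + 7921/4 = 9941/4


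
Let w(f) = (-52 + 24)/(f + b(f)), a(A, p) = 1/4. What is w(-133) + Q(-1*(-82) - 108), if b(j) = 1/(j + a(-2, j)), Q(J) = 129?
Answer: 9125751/70627 ≈ 129.21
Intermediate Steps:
a(A, p) = ¼
b(j) = 1/(¼ + j) (b(j) = 1/(j + ¼) = 1/(¼ + j))
w(f) = -28/(f + 4/(1 + 4*f)) (w(f) = (-52 + 24)/(f + 4/(1 + 4*f)) = -28/(f + 4/(1 + 4*f)))
w(-133) + Q(-1*(-82) - 108) = 28*(-1 - 4*(-133))/(4 - 133*(1 + 4*(-133))) + 129 = 28*(-1 + 532)/(4 - 133*(1 - 532)) + 129 = 28*531/(4 - 133*(-531)) + 129 = 28*531/(4 + 70623) + 129 = 28*531/70627 + 129 = 28*(1/70627)*531 + 129 = 14868/70627 + 129 = 9125751/70627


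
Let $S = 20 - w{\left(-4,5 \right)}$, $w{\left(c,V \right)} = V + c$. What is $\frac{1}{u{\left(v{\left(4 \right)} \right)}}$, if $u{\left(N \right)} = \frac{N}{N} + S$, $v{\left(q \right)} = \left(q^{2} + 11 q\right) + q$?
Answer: $\frac{1}{20} \approx 0.05$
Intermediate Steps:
$v{\left(q \right)} = q^{2} + 12 q$
$S = 19$ ($S = 20 - \left(5 - 4\right) = 20 - 1 = 19$)
$u{\left(N \right)} = 20$ ($u{\left(N \right)} = \frac{N}{N} + 19 = 1 + 19 = 20$)
$\frac{1}{u{\left(v{\left(4 \right)} \right)}} = \frac{1}{20}$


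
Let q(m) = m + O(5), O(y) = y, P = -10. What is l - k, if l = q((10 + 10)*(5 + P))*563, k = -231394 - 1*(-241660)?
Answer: -63751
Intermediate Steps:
k = 10266 (k = -231394 + 241660 = 10266)
q(m) = 5 + m (q(m) = m + 5 = 5 + m)
l = -53485 (l = (5 + (10 + 10)*(5 - 10))*563 = (5 + 20*(-5))*563 = (5 - 100)*563 = -95*563 = -53485)
l - k = -53485 - 1*10266 = -53485 - 10266 = -63751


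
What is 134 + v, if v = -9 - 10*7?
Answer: 55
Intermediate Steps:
v = -79 (v = -9 - 70 = -79)
134 + v = 134 - 79 = 55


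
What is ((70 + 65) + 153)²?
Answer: 82944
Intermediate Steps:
((70 + 65) + 153)² = (135 + 153)² = 288² = 82944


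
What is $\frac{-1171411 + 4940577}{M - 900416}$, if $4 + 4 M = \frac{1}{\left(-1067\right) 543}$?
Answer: $- \frac{8735132664984}{2086738007509} \approx -4.186$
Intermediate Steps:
$M = - \frac{2317525}{2317524}$ ($M = -1 + \frac{1}{4 \left(\left(-1067\right) 543\right)} = -1 + \frac{1}{4 \left(-579381\right)} = -1 + \frac{1}{4} \left(- \frac{1}{579381}\right) = -1 - \frac{1}{2317524} = - \frac{2317525}{2317524} \approx -1.0$)
$\frac{-1171411 + 4940577}{M - 900416} = \frac{-1171411 + 4940577}{- \frac{2317525}{2317524} - 900416} = \frac{3769166}{- \frac{2086738007509}{2317524}} = 3769166 \left(- \frac{2317524}{2086738007509}\right) = - \frac{8735132664984}{2086738007509}$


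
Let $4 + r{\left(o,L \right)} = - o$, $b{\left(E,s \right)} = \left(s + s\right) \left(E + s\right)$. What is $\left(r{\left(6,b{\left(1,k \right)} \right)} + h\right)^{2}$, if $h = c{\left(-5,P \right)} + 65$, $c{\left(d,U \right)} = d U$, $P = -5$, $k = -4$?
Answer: $6400$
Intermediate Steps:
$c{\left(d,U \right)} = U d$
$b{\left(E,s \right)} = 2 s \left(E + s\right)$
$r{\left(o,L \right)} = -4 - o$
$h = 90$ ($h = \left(-5\right) \left(-5\right) + 65 = 25 + 65 = 90$)
$\left(r{\left(6,b{\left(1,k \right)} \right)} + h\right)^{2} = \left(\left(-4 - 6\right) + 90\right)^{2} = \left(-10 + 90\right)^{2} = 80^{2} = 6400$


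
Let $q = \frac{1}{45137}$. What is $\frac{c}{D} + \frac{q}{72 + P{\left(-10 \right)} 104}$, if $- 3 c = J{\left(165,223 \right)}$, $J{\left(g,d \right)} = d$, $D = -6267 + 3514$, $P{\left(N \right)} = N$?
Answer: $\frac{9743445109}{360857315544} \approx 0.027001$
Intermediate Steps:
$D = -2753$
$q = \frac{1}{45137} \approx 2.2155 \cdot 10^{-5}$
$c = - \frac{223}{3}$ ($c = \left(- \frac{1}{3}\right) 223 = - \frac{223}{3} \approx -74.333$)
$\frac{c}{D} + \frac{q}{72 + P{\left(-10 \right)} 104} = - \frac{223}{3 \left(-2753\right)} + \frac{1}{45137 \left(72 - 1040\right)} = \left(- \frac{223}{3}\right) \left(- \frac{1}{2753}\right) + \frac{1}{45137 \left(72 - 1040\right)} = \frac{223}{8259} + \frac{1}{45137 \left(-968\right)} = \frac{223}{8259} + \frac{1}{45137} \left(- \frac{1}{968}\right) = \frac{223}{8259} - \frac{1}{43692616} = \frac{9743445109}{360857315544}$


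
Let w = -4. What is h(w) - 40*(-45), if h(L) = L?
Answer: 1796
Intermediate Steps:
h(w) - 40*(-45) = -4 - 40*(-45) = -4 + 1800 = 1796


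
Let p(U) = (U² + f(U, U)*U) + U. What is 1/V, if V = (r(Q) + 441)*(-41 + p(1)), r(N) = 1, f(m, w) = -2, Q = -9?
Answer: -1/18122 ≈ -5.5182e-5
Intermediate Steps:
p(U) = U² - U (p(U) = (U² - 2*U) + U = U² - U)
V = -18122 (V = (1 + 441)*(-41 + 1*(-1 + 1)) = 442*(-41 + 1*0) = 442*(-41 + 0) = 442*(-41) = -18122)
1/V = 1/(-18122) = -1/18122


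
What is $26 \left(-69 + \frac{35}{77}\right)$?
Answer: $- \frac{19604}{11} \approx -1782.2$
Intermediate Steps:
$26 \left(-69 + \frac{35}{77}\right) = 26 \left(-69 + 35 \cdot \frac{1}{77}\right) = 26 \left(-69 + \frac{5}{11}\right) = 26 \left(- \frac{754}{11}\right) = - \frac{19604}{11}$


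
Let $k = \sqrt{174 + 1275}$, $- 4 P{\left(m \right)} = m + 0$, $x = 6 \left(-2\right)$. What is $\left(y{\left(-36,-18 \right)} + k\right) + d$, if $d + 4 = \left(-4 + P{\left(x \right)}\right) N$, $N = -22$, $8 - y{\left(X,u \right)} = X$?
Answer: $62 + 3 \sqrt{161} \approx 100.07$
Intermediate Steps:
$y{\left(X,u \right)} = 8 - X$
$x = -12$
$P{\left(m \right)} = - \frac{m}{4}$ ($P{\left(m \right)} = - \frac{m + 0}{4} = - \frac{m}{4}$)
$k = 3 \sqrt{161}$ ($k = \sqrt{1449} = 3 \sqrt{161} \approx 38.066$)
$d = 18$ ($d = -4 + \left(-4 - -3\right) \left(-22\right) = -4 + \left(-4 + 3\right) \left(-22\right) = -4 - -22 = -4 + 22 = 18$)
$\left(y{\left(-36,-18 \right)} + k\right) + d = \left(\left(8 - -36\right) + 3 \sqrt{161}\right) + 18 = \left(\left(8 + 36\right) + 3 \sqrt{161}\right) + 18 = \left(44 + 3 \sqrt{161}\right) + 18 = 62 + 3 \sqrt{161}$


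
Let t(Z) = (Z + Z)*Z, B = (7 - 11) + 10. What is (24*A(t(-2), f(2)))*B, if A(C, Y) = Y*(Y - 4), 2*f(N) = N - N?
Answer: 0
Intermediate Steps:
B = 6 (B = -4 + 10 = 6)
t(Z) = 2*Z² (t(Z) = (2*Z)*Z = 2*Z²)
f(N) = 0 (f(N) = (N - N)/2 = (½)*0 = 0)
A(C, Y) = Y*(-4 + Y)
(24*A(t(-2), f(2)))*B = (24*(0*(-4 + 0)))*6 = (24*(0*(-4)))*6 = (24*0)*6 = 0*6 = 0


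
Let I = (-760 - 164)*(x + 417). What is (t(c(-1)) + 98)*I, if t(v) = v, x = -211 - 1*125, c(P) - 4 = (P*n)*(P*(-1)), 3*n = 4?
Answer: -7534296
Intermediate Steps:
n = 4/3 (n = (1/3)*4 = 4/3 ≈ 1.3333)
c(P) = 4 - 4*P**2/3 (c(P) = 4 + (P*(4/3))*(P*(-1)) = 4 + (4*P/3)*(-P) = 4 - 4*P**2/3)
x = -336 (x = -211 - 125 = -336)
I = -74844 (I = (-760 - 164)*(-336 + 417) = -924*81 = -74844)
(t(c(-1)) + 98)*I = ((4 - 4/3*(-1)**2) + 98)*(-74844) = ((4 - 4/3*1) + 98)*(-74844) = ((4 - 4/3) + 98)*(-74844) = (8/3 + 98)*(-74844) = (302/3)*(-74844) = -7534296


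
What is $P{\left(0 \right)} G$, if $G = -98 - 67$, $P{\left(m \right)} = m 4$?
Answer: $0$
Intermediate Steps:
$P{\left(m \right)} = 4 m$
$G = -165$
$P{\left(0 \right)} G = 4 \cdot 0 \left(-165\right) = 0 \left(-165\right) = 0$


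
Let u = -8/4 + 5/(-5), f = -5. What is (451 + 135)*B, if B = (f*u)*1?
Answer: 8790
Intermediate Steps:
u = -3 (u = -8*¼ + 5*(-⅕) = -2 - 1 = -3)
B = 15 (B = -5*(-3)*1 = 15*1 = 15)
(451 + 135)*B = (451 + 135)*15 = 586*15 = 8790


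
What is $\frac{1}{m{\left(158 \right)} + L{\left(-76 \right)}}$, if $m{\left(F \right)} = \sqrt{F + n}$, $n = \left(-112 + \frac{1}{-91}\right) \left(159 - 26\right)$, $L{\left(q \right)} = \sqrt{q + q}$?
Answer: $- \frac{13 i}{\sqrt{2490969} + 26 \sqrt{38}} \approx - 0.0074775 i$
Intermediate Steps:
$L{\left(q \right)} = \sqrt{2} \sqrt{q}$ ($L{\left(q \right)} = \sqrt{2 q} = \sqrt{2} \sqrt{q}$)
$n = - \frac{193667}{13}$ ($n = \left(-112 - \frac{1}{91}\right) 133 = \left(- \frac{10193}{91}\right) 133 = - \frac{193667}{13} \approx -14897.0$)
$m{\left(F \right)} = \sqrt{- \frac{193667}{13} + F}$ ($m{\left(F \right)} = \sqrt{F - \frac{193667}{13}} = \sqrt{- \frac{193667}{13} + F}$)
$\frac{1}{m{\left(158 \right)} + L{\left(-76 \right)}} = \frac{1}{\frac{\sqrt{-2517671 + 169 \cdot 158}}{13} + \sqrt{2} \sqrt{-76}} = \frac{1}{\frac{\sqrt{-2517671 + 26702}}{13} + \sqrt{2} \cdot 2 i \sqrt{19}} = \frac{1}{\frac{\sqrt{-2490969}}{13} + 2 i \sqrt{38}} = \frac{1}{\frac{i \sqrt{2490969}}{13} + 2 i \sqrt{38}} = \frac{1}{2 i \sqrt{38} + \frac{i \sqrt{2490969}}{13}}$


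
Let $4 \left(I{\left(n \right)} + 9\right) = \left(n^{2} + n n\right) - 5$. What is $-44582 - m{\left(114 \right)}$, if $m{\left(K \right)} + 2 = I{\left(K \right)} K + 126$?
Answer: $- \frac{1568619}{2} \approx -7.8431 \cdot 10^{5}$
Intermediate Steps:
$I{\left(n \right)} = - \frac{41}{4} + \frac{n^{2}}{2}$ ($I{\left(n \right)} = -9 + \frac{\left(n^{2} + n n\right) - 5}{4} = -9 + \frac{\left(n^{2} + n^{2}\right) - 5}{4} = -9 + \frac{2 n^{2} - 5}{4} = -9 + \frac{-5 + 2 n^{2}}{4} = -9 + \left(- \frac{5}{4} + \frac{n^{2}}{2}\right) = - \frac{41}{4} + \frac{n^{2}}{2}$)
$m{\left(K \right)} = 124 + K \left(- \frac{41}{4} + \frac{K^{2}}{2}\right)$ ($m{\left(K \right)} = -2 + \left(\left(- \frac{41}{4} + \frac{K^{2}}{2}\right) K + 126\right) = -2 + \left(K \left(- \frac{41}{4} + \frac{K^{2}}{2}\right) + 126\right) = -2 + \left(126 + K \left(- \frac{41}{4} + \frac{K^{2}}{2}\right)\right) = 124 + K \left(- \frac{41}{4} + \frac{K^{2}}{2}\right)$)
$-44582 - m{\left(114 \right)} = -44582 - \left(124 + \frac{1}{4} \cdot 114 \left(-41 + 2 \cdot 114^{2}\right)\right) = -44582 - \left(124 + \frac{1}{4} \cdot 114 \left(-41 + 2 \cdot 12996\right)\right) = -44582 - \left(124 + \frac{1}{4} \cdot 114 \left(-41 + 25992\right)\right) = -44582 - \left(124 + \frac{1}{4} \cdot 114 \cdot 25951\right) = -44582 - \left(124 + \frac{1479207}{2}\right) = -44582 - \frac{1479455}{2} = - \frac{1568619}{2}$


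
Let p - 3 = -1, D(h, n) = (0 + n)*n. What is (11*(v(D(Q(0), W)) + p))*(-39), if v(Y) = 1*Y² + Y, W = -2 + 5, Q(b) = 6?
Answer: -39468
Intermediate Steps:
W = 3
D(h, n) = n² (D(h, n) = n*n = n²)
v(Y) = Y + Y² (v(Y) = Y² + Y = Y + Y²)
p = 2 (p = 3 - 1 = 2)
(11*(v(D(Q(0), W)) + p))*(-39) = (11*(3²*(1 + 3²) + 2))*(-39) = (11*(9*(1 + 9) + 2))*(-39) = (11*(9*10 + 2))*(-39) = (11*(90 + 2))*(-39) = (11*92)*(-39) = 1012*(-39) = -39468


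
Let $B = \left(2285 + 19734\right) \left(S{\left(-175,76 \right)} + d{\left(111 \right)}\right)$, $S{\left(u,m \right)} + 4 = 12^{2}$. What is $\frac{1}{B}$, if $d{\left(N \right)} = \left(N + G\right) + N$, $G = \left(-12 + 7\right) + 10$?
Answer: $\frac{1}{8080973} \approx 1.2375 \cdot 10^{-7}$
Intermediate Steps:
$S{\left(u,m \right)} = 140$ ($S{\left(u,m \right)} = -4 + 12^{2} = -4 + 144 = 140$)
$G = 5$ ($G = -5 + 10 = 5$)
$d{\left(N \right)} = 5 + 2 N$ ($d{\left(N \right)} = \left(N + 5\right) + N = \left(5 + N\right) + N = 5 + 2 N$)
$B = 8080973$ ($B = \left(2285 + 19734\right) \left(140 + \left(5 + 2 \cdot 111\right)\right) = 22019 \left(140 + \left(5 + 222\right)\right) = 22019 \left(140 + 227\right) = 22019 \cdot 367 = 8080973$)
$\frac{1}{B} = \frac{1}{8080973}$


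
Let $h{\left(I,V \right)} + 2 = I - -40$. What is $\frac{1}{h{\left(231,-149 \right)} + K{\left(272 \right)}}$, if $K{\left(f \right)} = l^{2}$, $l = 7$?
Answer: $\frac{1}{318} \approx 0.0031447$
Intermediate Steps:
$K{\left(f \right)} = 49$ ($K{\left(f \right)} = 7^{2} = 49$)
$h{\left(I,V \right)} = 38 + I$ ($h{\left(I,V \right)} = -2 + \left(I - -40\right) = -2 + \left(I + 40\right) = -2 + \left(40 + I\right) = 38 + I$)
$\frac{1}{h{\left(231,-149 \right)} + K{\left(272 \right)}} = \frac{1}{\left(38 + 231\right) + 49} = \frac{1}{269 + 49} = \frac{1}{318}$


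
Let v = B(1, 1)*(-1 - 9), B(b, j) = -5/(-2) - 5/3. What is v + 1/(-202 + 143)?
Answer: -1478/177 ≈ -8.3503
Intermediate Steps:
B(b, j) = 5/6 (B(b, j) = -5*(-1/2) - 5*1/3 = 5/2 - 5/3 = 5/6)
v = -25/3 (v = 5*(-1 - 9)/6 = (5/6)*(-10) = -25/3 ≈ -8.3333)
v + 1/(-202 + 143) = -25/3 + 1/(-202 + 143) = -25/3 + 1/(-59) = -25/3 - 1/59 = -1478/177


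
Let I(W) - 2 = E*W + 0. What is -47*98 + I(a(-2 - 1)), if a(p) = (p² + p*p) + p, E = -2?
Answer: -4634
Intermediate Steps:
a(p) = p + 2*p² (a(p) = (p² + p²) + p = 2*p² + p = p + 2*p²)
I(W) = 2 - 2*W (I(W) = 2 + (-2*W + 0) = 2 - 2*W)
-47*98 + I(a(-2 - 1)) = -47*98 + (2 - 2*(-2 - 1)*(1 + 2*(-2 - 1))) = -4606 + (2 - (-6)*(1 + 2*(-3))) = -4606 + (2 - (-6)*(1 - 6)) = -4606 + (2 - (-6)*(-5)) = -4606 + (2 - 2*15) = -4606 + (2 - 30) = -4606 - 28 = -4634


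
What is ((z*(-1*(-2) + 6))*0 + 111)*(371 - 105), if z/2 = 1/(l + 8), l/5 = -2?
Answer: 29526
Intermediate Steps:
l = -10 (l = 5*(-2) = -10)
z = -1 (z = 2/(-10 + 8) = 2/(-2) = 2*(-½) = -1)
((z*(-1*(-2) + 6))*0 + 111)*(371 - 105) = (-(-1*(-2) + 6)*0 + 111)*(371 - 105) = (-(2 + 6)*0 + 111)*266 = (-1*8*0 + 111)*266 = (-8*0 + 111)*266 = (0 + 111)*266 = 111*266 = 29526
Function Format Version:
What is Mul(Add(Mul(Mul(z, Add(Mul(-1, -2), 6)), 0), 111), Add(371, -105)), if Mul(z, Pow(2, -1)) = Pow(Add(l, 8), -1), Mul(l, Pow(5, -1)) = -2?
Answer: 29526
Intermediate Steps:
l = -10 (l = Mul(5, -2) = -10)
z = -1 (z = Mul(2, Pow(Add(-10, 8), -1)) = Mul(2, Pow(-2, -1)) = Mul(2, Rational(-1, 2)) = -1)
Mul(Add(Mul(Mul(z, Add(Mul(-1, -2), 6)), 0), 111), Add(371, -105)) = Mul(Add(Mul(Mul(-1, Add(Mul(-1, -2), 6)), 0), 111), Add(371, -105)) = Mul(Add(Mul(Mul(-1, Add(2, 6)), 0), 111), 266) = Mul(Add(Mul(Mul(-1, 8), 0), 111), 266) = Mul(Add(Mul(-8, 0), 111), 266) = Mul(Add(0, 111), 266) = Mul(111, 266) = 29526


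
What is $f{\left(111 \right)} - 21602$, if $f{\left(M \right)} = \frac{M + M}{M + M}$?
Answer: $-21601$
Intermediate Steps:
$f{\left(M \right)} = 1$ ($f{\left(M \right)} = \frac{2 M}{2 M} = 2 M \frac{1}{2 M} = 1$)
$f{\left(111 \right)} - 21602 = 1 - 21602 = -21601$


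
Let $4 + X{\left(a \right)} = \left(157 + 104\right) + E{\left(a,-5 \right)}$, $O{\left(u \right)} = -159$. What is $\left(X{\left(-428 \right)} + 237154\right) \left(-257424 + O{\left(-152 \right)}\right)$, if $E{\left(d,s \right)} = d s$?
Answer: $-61704265233$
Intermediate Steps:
$X{\left(a \right)} = 257 - 5 a$ ($X{\left(a \right)} = -4 + \left(\left(157 + 104\right) + a \left(-5\right)\right) = -4 - \left(-261 + 5 a\right) = 257 - 5 a$)
$\left(X{\left(-428 \right)} + 237154\right) \left(-257424 + O{\left(-152 \right)}\right) = \left(\left(257 - -2140\right) + 237154\right) \left(-257424 - 159\right) = \left(\left(257 + 2140\right) + 237154\right) \left(-257583\right) = \left(2397 + 237154\right) \left(-257583\right) = 239551 \left(-257583\right) = -61704265233$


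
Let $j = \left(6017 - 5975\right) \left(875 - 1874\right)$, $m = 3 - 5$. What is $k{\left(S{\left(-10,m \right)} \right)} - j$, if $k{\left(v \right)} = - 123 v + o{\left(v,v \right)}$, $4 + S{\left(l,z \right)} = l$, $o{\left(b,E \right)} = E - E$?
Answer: $43680$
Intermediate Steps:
$o{\left(b,E \right)} = 0$
$m = -2$
$S{\left(l,z \right)} = -4 + l$
$k{\left(v \right)} = - 123 v$ ($k{\left(v \right)} = - 123 v + 0 = - 123 v$)
$j = -41958$ ($j = 42 \left(-999\right) = -41958$)
$k{\left(S{\left(-10,m \right)} \right)} - j = - 123 \left(-4 - 10\right) - -41958 = \left(-123\right) \left(-14\right) + 41958 = 1722 + 41958 = 43680$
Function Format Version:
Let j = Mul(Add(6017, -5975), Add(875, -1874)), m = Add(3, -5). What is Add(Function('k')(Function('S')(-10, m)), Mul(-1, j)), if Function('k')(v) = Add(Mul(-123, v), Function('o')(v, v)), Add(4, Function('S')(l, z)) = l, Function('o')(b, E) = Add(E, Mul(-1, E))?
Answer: 43680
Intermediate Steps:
Function('o')(b, E) = 0
m = -2
Function('S')(l, z) = Add(-4, l)
Function('k')(v) = Mul(-123, v) (Function('k')(v) = Add(Mul(-123, v), 0) = Mul(-123, v))
j = -41958 (j = Mul(42, -999) = -41958)
Add(Function('k')(Function('S')(-10, m)), Mul(-1, j)) = Add(Mul(-123, Add(-4, -10)), Mul(-1, -41958)) = Add(Mul(-123, -14), 41958) = Add(1722, 41958) = 43680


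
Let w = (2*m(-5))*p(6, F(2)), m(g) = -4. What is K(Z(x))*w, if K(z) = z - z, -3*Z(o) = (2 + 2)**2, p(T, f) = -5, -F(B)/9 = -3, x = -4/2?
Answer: 0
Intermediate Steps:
x = -2 (x = -4*1/2 = -2)
F(B) = 27 (F(B) = -9*(-3) = 27)
Z(o) = -16/3 (Z(o) = -(2 + 2)**2/3 = -1/3*4**2 = -1/3*16 = -16/3)
K(z) = 0
w = 40 (w = (2*(-4))*(-5) = -8*(-5) = 40)
K(Z(x))*w = 0*40 = 0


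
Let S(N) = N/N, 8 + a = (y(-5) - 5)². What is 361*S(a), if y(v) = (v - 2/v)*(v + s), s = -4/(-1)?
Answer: 361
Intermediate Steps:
s = 4 (s = -4*(-1) = 4)
y(v) = (4 + v)*(v - 2/v) (y(v) = (v - 2/v)*(v + 4) = (v - 2/v)*(4 + v) = (4 + v)*(v - 2/v))
a = -196/25 (a = -8 + ((-2 + (-5)² - 8/(-5) + 4*(-5)) - 5)² = -8 + ((-2 + 25 - 8*(-⅕) - 20) - 5)² = -8 + ((-2 + 25 + 8/5 - 20) - 5)² = -8 + (23/5 - 5)² = -8 + (-⅖)² = -8 + 4/25 = -196/25 ≈ -7.8400)
S(N) = 1
361*S(a) = 361*1 = 361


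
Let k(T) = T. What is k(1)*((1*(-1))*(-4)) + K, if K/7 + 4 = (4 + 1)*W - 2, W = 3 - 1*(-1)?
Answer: 102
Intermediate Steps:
W = 4 (W = 3 + 1 = 4)
K = 98 (K = -28 + 7*((4 + 1)*4 - 2) = -28 + 7*(5*4 - 2) = -28 + 7*(20 - 2) = -28 + 7*18 = -28 + 126 = 98)
k(1)*((1*(-1))*(-4)) + K = 1*((1*(-1))*(-4)) + 98 = 1*(-1*(-4)) + 98 = 1*4 + 98 = 4 + 98 = 102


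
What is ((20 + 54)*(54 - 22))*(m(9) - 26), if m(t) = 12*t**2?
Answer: 2240128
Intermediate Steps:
((20 + 54)*(54 - 22))*(m(9) - 26) = ((20 + 54)*(54 - 22))*(12*9**2 - 26) = (74*32)*(12*81 - 26) = 2368*(972 - 26) = 2368*946 = 2240128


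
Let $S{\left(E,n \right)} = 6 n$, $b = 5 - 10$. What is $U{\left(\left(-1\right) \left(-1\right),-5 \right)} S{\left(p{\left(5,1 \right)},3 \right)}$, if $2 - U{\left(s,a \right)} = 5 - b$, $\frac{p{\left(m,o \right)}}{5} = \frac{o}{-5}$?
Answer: $-144$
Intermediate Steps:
$b = -5$ ($b = 5 - 10 = -5$)
$p{\left(m,o \right)} = - o$ ($p{\left(m,o \right)} = 5 \frac{o}{-5} = 5 o \left(- \frac{1}{5}\right) = 5 \left(- \frac{o}{5}\right) = - o$)
$U{\left(s,a \right)} = -8$ ($U{\left(s,a \right)} = 2 - \left(5 - -5\right) = 2 - \left(5 + 5\right) = 2 - 10 = -8$)
$U{\left(\left(-1\right) \left(-1\right),-5 \right)} S{\left(p{\left(5,1 \right)},3 \right)} = - 8 \cdot 6 \cdot 3 = \left(-8\right) 18 = -144$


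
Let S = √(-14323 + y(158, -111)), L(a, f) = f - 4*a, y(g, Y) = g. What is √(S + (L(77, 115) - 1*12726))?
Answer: √(-12919 + I*√14165) ≈ 0.5236 + 113.66*I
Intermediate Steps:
L(a, f) = f - 4*a
S = I*√14165 (S = √(-14323 + 158) = √(-14165) = I*√14165 ≈ 119.02*I)
√(S + (L(77, 115) - 1*12726)) = √(I*√14165 + ((115 - 4*77) - 1*12726)) = √(I*√14165 + ((115 - 308) - 12726)) = √(I*√14165 + (-193 - 12726)) = √(I*√14165 - 12919) = √(-12919 + I*√14165)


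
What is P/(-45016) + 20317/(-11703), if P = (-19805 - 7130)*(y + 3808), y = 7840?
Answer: 458846440321/65852781 ≈ 6967.8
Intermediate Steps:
P = -313738880 (P = (-19805 - 7130)*(7840 + 3808) = -26935*11648 = -313738880)
P/(-45016) + 20317/(-11703) = -313738880/(-45016) + 20317/(-11703) = -313738880*(-1/45016) + 20317*(-1/11703) = 39217360/5627 - 20317/11703 = 458846440321/65852781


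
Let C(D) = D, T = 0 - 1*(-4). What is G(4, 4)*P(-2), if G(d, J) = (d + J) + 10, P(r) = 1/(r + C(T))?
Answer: 9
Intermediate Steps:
T = 4 (T = 0 + 4 = 4)
P(r) = 1/(4 + r) (P(r) = 1/(r + 4) = 1/(4 + r))
G(d, J) = 10 + J + d (G(d, J) = (J + d) + 10 = 10 + J + d)
G(4, 4)*P(-2) = (10 + 4 + 4)/(4 - 2) = 18/2 = 18*(½) = 9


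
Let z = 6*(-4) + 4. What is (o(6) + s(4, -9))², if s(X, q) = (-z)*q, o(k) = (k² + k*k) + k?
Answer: 10404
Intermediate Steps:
z = -20 (z = -24 + 4 = -20)
o(k) = k + 2*k² (o(k) = (k² + k²) + k = 2*k² + k = k + 2*k²)
s(X, q) = 20*q (s(X, q) = (-1*(-20))*q = 20*q)
(o(6) + s(4, -9))² = (6*(1 + 2*6) + 20*(-9))² = (6*(1 + 12) - 180)² = (6*13 - 180)² = (78 - 180)² = (-102)² = 10404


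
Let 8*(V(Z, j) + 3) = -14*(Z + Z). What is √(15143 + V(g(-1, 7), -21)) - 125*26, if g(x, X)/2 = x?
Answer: -3250 + 9*√187 ≈ -3126.9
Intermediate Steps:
g(x, X) = 2*x
V(Z, j) = -3 - 7*Z/2 (V(Z, j) = -3 + (-14*(Z + Z))/8 = -3 + (-28*Z)/8 = -3 - 7*Z/2)
√(15143 + V(g(-1, 7), -21)) - 125*26 = √(15143 + (-3 - 7*(-1))) - 125*26 = √(15143 + (-3 - 7/2*(-2))) - 1*3250 = √(15143 + (-3 + 7)) - 3250 = √(15143 + 4) - 3250 = √15147 - 3250 = 9*√187 - 3250 = -3250 + 9*√187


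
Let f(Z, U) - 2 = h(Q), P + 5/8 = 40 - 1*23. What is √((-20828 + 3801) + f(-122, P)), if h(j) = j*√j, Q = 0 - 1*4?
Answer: √(-17025 - 8*I) ≈ 0.031 - 130.48*I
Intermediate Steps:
P = 131/8 (P = -5/8 + (40 - 1*23) = -5/8 + (40 - 23) = -5/8 + 17 = 131/8 ≈ 16.375)
Q = -4 (Q = 0 - 4 = -4)
h(j) = j^(3/2)
f(Z, U) = 2 - 8*I (f(Z, U) = 2 + (-4)^(3/2) = 2 - 8*I)
√((-20828 + 3801) + f(-122, P)) = √((-20828 + 3801) + (2 - 8*I)) = √(-17027 + (2 - 8*I)) = √(-17025 - 8*I)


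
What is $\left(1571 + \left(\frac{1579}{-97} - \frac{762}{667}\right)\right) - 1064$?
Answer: $\frac{31675286}{64699} \approx 489.58$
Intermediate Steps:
$\left(1571 + \left(\frac{1579}{-97} - \frac{762}{667}\right)\right) - 1064 = \left(1571 + \left(1579 \left(- \frac{1}{97}\right) - \frac{762}{667}\right)\right) - 1064 = \left(1571 - \frac{1127107}{64699}\right) - 1064 = \frac{100515022}{64699} - 1064 = \frac{31675286}{64699}$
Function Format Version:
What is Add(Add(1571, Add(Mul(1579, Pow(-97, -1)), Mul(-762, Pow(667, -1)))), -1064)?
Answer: Rational(31675286, 64699) ≈ 489.58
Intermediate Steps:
Add(Add(1571, Add(Mul(1579, Pow(-97, -1)), Mul(-762, Pow(667, -1)))), -1064) = Add(Add(1571, Add(Mul(1579, Rational(-1, 97)), Mul(-762, Rational(1, 667)))), -1064) = Add(Add(1571, Add(Rational(-1579, 97), Rational(-762, 667))), -1064) = Add(Add(1571, Rational(-1127107, 64699)), -1064) = Add(Rational(100515022, 64699), -1064) = Rational(31675286, 64699)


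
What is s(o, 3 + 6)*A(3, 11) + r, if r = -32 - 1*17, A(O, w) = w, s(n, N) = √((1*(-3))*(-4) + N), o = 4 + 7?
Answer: -49 + 11*√21 ≈ 1.4083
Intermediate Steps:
o = 11
s(n, N) = √(12 + N) (s(n, N) = √(-3*(-4) + N) = √(12 + N))
r = -49 (r = -32 - 17 = -49)
s(o, 3 + 6)*A(3, 11) + r = √(12 + (3 + 6))*11 - 49 = √(12 + 9)*11 - 49 = √21*11 - 49 = 11*√21 - 49 = -49 + 11*√21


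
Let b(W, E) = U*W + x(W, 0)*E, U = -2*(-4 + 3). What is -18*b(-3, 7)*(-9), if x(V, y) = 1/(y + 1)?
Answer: 162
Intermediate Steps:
x(V, y) = 1/(1 + y)
U = 2 (U = -2*(-1) = 2)
b(W, E) = E + 2*W (b(W, E) = 2*W + E/(1 + 0) = 2*W + E/1 = 2*W + 1*E = 2*W + E = E + 2*W)
-18*b(-3, 7)*(-9) = -18*(7 + 2*(-3))*(-9) = -18*(7 - 6)*(-9) = -18*1*(-9) = -18*(-9) = 162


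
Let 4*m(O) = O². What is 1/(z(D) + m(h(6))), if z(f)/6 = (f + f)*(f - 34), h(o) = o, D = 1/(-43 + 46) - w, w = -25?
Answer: -3/7877 ≈ -0.00038086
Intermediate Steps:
D = 76/3 (D = 1/(-43 + 46) - 1*(-25) = 1/3 + 25 = ⅓ + 25 = 76/3 ≈ 25.333)
m(O) = O²/4
z(f) = 12*f*(-34 + f) (z(f) = 6*((f + f)*(f - 34)) = 6*((2*f)*(-34 + f)) = 6*(2*f*(-34 + f)) = 12*f*(-34 + f))
1/(z(D) + m(h(6))) = 1/(12*(76/3)*(-34 + 76/3) + (¼)*6²) = 1/(12*(76/3)*(-26/3) + (¼)*36) = 1/(-7904/3 + 9) = 1/(-7877/3) = -3/7877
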